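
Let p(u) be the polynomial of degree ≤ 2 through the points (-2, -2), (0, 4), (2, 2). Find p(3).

-2

L_0(3) = (3)·(1)/[(-2)·(-4)] = 3/8
L_1(3) = (5)·(1)/[(2)·(-2)] = -5/4
L_2(3) = (5)·(3)/[(4)·(2)] = 15/8
Sum: (-2)·(3/8) + 4·(-5/4) + 2·(15/8) = -2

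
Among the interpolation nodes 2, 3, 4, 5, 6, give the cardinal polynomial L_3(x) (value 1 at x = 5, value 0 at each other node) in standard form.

L_3(x) = -(1/6)x^4 + (5/2)x^3 - (40/3)x^2 + 30x - 24

L_3(x) = (x - 2)(x - 3)(x - 4)(x - 6) / [(3)·(2)·(1)·(-1)]
       = (x^4 - 15x^3 + 80x^2 - 180x + 144) / (-6)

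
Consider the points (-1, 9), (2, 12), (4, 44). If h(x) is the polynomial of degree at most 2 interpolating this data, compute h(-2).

20

L_0(-2) = (-4)·(-6)/[(-3)·(-5)] = 8/5
L_1(-2) = (-1)·(-6)/[(3)·(-2)] = -1
L_2(-2) = (-1)·(-4)/[(5)·(2)] = 2/5
Sum: 9·(8/5) + 12·(-1) + 44·(2/5) = 20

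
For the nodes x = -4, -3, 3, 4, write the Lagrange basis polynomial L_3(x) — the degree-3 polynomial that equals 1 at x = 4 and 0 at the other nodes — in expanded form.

L_3(x) = (1/56)x^3 + (1/14)x^2 - (9/56)x - 9/14

L_3(x) = (x + 4)(x + 3)(x - 3) / [(8)·(7)·(1)]
       = (x^3 + 4x^2 - 9x - 36) / (56)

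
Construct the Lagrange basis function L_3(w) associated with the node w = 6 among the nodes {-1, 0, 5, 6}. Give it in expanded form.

L_3(w) = (1/42)w^3 - (2/21)w^2 - (5/42)w

L_3(w) = (w + 1)w(w - 5) / [(7)·(6)·(1)]
       = (w^3 - 4w^2 - 5w) / (42)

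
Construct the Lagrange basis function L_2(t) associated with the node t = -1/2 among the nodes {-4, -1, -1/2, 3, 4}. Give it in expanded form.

L_2(t) = (t + 4)(t + 1)(t - 3)(t - 4) / [(7/2)·(1/2)·(-7/2)·(-9/2)]
       = (t^4 - 2t^3 - 19t^2 + 32t + 48) / (441/16)

L_2(t) = (16/441)t^4 - (32/441)t^3 - (304/441)t^2 + (512/441)t + 256/147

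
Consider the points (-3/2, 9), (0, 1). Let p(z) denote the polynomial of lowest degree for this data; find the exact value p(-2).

L_0(-2) = (-2)/[(-3/2)] = 4/3
L_1(-2) = (-1/2)/[(3/2)] = -1/3
Sum: 9·(4/3) + 1·(-1/3) = 35/3

35/3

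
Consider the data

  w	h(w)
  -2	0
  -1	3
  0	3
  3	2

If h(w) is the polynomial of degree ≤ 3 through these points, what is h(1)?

17/10

Evaluate each Lagrange basis at w = 1:
L_0(1) = (2)·(1)·(-2)/[(-1)·(-2)·(-5)] = 2/5
L_1(1) = (3)·(1)·(-2)/[(1)·(-1)·(-4)] = -3/2
L_2(1) = (3)·(2)·(-2)/[(2)·(1)·(-3)] = 2
L_3(1) = (3)·(2)·(1)/[(5)·(4)·(3)] = 1/10
Sum: 0 + 3·(-3/2) + 3·(2) + 2·(1/10) = 17/10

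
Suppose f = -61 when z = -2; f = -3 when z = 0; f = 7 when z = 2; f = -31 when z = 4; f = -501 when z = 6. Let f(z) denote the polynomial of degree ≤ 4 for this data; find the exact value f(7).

-1123

Using Newton's divided-difference form:
f[-2,0] = (-3 - (-61)) / (0 - (-2)) = 29
f[0,2] = (7 - (-3)) / (2 - 0) = 5
f[2,4] = (-31 - 7) / (4 - 2) = -19
f[4,6] = (-501 - (-31)) / (6 - 4) = -235
f[-2,0,2] = (5 - 29) / (2 - (-2)) = -6
f[0,2,4] = (-19 - 5) / (4 - 0) = -6
f[2,4,6] = (-235 - (-19)) / (6 - 2) = -54
f[-2,0,2,4] = (-6 - (-6)) / (4 - (-2)) = 0
f[0,2,4,6] = (-54 - (-6)) / (6 - 0) = -8
f[-2,0,2,4,6] = (-8 - 0) / (6 - (-2)) = -1
f(7) = -61 + 29·(9) + (-6)·(9)·(7) + 0·(9)·(7)·(5) + (-1)·(9)·(7)·(5)·(3) = -1123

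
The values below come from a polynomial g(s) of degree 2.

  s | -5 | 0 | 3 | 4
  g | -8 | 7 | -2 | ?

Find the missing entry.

The 3 known values determine g uniquely (degree ≤ 2).
L_0(4) = (4)·(1)/[(-5)·(-8)] = 1/10
L_1(4) = (9)·(1)/[(5)·(-3)] = -3/5
L_2(4) = (9)·(4)/[(8)·(3)] = 3/2
Sum: (-8)·(1/10) + 7·(-3/5) + (-2)·(3/2) = -8

-8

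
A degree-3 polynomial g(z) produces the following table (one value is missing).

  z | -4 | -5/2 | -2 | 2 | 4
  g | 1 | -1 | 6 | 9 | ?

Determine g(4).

The 4 known values determine g uniquely (degree ≤ 3).
Evaluate each Lagrange basis at z = 4:
L_0(4) = (13/2)·(6)·(2)/[(-3/2)·(-2)·(-6)] = -13/3
L_1(4) = (8)·(6)·(2)/[(3/2)·(-1/2)·(-9/2)] = 256/9
L_2(4) = (8)·(13/2)·(2)/[(2)·(1/2)·(-4)] = -26
L_3(4) = (8)·(13/2)·(6)/[(6)·(9/2)·(4)] = 26/9
Sum: 1·(-13/3) + (-1)·(256/9) + 6·(-26) + 9·(26/9) = -1465/9

-1465/9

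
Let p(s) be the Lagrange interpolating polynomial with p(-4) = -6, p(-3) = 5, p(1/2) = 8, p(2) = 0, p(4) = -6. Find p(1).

2419/441

L_0(1) = (4)·(1/2)·(-1)·(-3)/[(-1)·(-9/2)·(-6)·(-8)] = 1/36
L_1(1) = (5)·(1/2)·(-1)·(-3)/[(1)·(-7/2)·(-5)·(-7)] = -3/49
L_2(1) = (5)·(4)·(-1)·(-3)/[(9/2)·(7/2)·(-3/2)·(-7/2)] = 320/441
L_3(1) = (5)·(4)·(1/2)·(-3)/[(6)·(5)·(3/2)·(-2)] = 1/3
L_4(1) = (5)·(4)·(1/2)·(-1)/[(8)·(7)·(7/2)·(2)] = -5/196
Sum: (-6)·(1/36) + 5·(-3/49) + 8·(320/441) + 0 + (-6)·(-5/196) = 2419/441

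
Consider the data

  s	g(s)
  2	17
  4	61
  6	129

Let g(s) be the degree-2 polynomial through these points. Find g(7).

172

Evaluate each Lagrange basis at s = 7:
L_0(7) = (3)·(1)/[(-2)·(-4)] = 3/8
L_1(7) = (5)·(1)/[(2)·(-2)] = -5/4
L_2(7) = (5)·(3)/[(4)·(2)] = 15/8
Sum: 17·(3/8) + 61·(-5/4) + 129·(15/8) = 172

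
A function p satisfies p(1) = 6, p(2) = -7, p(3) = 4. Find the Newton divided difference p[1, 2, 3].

12

p[1,2] = (-7 - 6) / (2 - 1) = -13
p[2,3] = (4 - (-7)) / (3 - 2) = 11
p[1,2,3] = (11 - (-13)) / (3 - 1) = 12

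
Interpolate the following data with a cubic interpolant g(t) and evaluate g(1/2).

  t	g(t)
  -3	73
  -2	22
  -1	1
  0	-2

-1/2

L_0(1/2) = (5/2)·(3/2)·(1/2)/[(-1)·(-2)·(-3)] = -5/16
L_1(1/2) = (7/2)·(3/2)·(1/2)/[(1)·(-1)·(-2)] = 21/16
L_2(1/2) = (7/2)·(5/2)·(1/2)/[(2)·(1)·(-1)] = -35/16
L_3(1/2) = (7/2)·(5/2)·(3/2)/[(3)·(2)·(1)] = 35/16
Sum: 73·(-5/16) + 22·(21/16) + 1·(-35/16) + (-2)·(35/16) = -1/2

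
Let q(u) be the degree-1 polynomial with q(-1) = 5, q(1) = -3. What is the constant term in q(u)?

1

L_0(u) = (u - 1) / [-2] = -(1/2)u + 1/2
L_1(u) = (u + 1) / [2] = (1/2)u + 1/2
q(u) = 5·L_0 + (-3)·L_1
Only the constant term is needed; take it from each L_i and combine:
5·(1/2) + (-3)·(1/2) = 1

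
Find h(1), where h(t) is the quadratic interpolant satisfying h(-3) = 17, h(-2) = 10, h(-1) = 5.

1

Using Newton's divided-difference form:
h[-3,-2] = (10 - 17) / (-2 - (-3)) = -7
h[-2,-1] = (5 - 10) / (-1 - (-2)) = -5
h[-3,-2,-1] = (-5 - (-7)) / (-1 - (-3)) = 1
h(1) = 17 + (-7)·(4) + 1·(4)·(3) = 1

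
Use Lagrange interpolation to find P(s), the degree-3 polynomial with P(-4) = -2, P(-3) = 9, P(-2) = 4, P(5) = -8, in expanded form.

L_0(s) = (s + 3)(s + 2)(s - 5) / [-18] = -(1/18)s^3 + (19/18)s + 5/3
L_1(s) = (s + 4)(s + 2)(s - 5) / [8] = (1/8)s^3 + (1/8)s^2 - (11/4)s - 5
L_2(s) = (s + 4)(s + 3)(s - 5) / [-14] = -(1/14)s^3 - (1/7)s^2 + (23/14)s + 30/7
L_3(s) = (s + 4)(s + 3)(s + 2) / [504] = (1/504)s^3 + (1/56)s^2 + (13/252)s + 1/21
P(s) = (-2)·L_0 + 9·L_1 + 4·L_2 + (-8)·L_3
  (-2)·L_0(s) = (1/9)s^3 - (19/9)s - 10/3
  9·L_1(s) = (9/8)s^3 + (9/8)s^2 - (99/4)s - 45
  4·L_2(s) = -(2/7)s^3 - (4/7)s^2 + (46/7)s + 120/7
  (-8)·L_3(s) = -(1/63)s^3 - (1/7)s^2 - (26/63)s - 8/21
Adding term by term: (157/168)s^3 + (23/56)s^2 - (1739/84)s - 221/7

P(s) = (157/168)s^3 + (23/56)s^2 - (1739/84)s - 221/7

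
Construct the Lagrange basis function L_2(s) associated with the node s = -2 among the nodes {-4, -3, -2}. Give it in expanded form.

L_2(s) = (1/2)s^2 + (7/2)s + 6

L_2(s) = (s + 4)(s + 3) / [(2)·(1)]
       = (s^2 + 7s + 12) / (2)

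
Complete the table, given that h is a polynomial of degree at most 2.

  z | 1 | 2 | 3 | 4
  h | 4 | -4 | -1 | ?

The 3 known values determine h uniquely (degree ≤ 2).
Evaluate each Lagrange basis at z = 4:
L_0(4) = (2)·(1)/[(-1)·(-2)] = 1
L_1(4) = (3)·(1)/[(1)·(-1)] = -3
L_2(4) = (3)·(2)/[(2)·(1)] = 3
Sum: 4·(1) + (-4)·(-3) + (-1)·(3) = 13

13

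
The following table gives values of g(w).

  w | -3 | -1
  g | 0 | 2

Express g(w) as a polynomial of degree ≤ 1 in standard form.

Build the Lagrange basis polynomials:
L_0(w) = (w + 1) / [-2] = -(1/2)w - 1/2
L_1(w) = (w + 3) / [2] = (1/2)w + 3/2
g(w) = 0·L_0 + 2·L_1
  0·L_0(w) = 0
  2·L_1(w) = w + 3
Adding term by term: w + 3

g(w) = w + 3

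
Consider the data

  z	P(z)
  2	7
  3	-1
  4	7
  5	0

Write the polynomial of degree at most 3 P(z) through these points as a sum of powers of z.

L_0(z) = (z - 3)(z - 4)(z - 5) / [-6] = -(1/6)z^3 + 2z^2 - (47/6)z + 10
L_1(z) = (z - 2)(z - 4)(z - 5) / [2] = (1/2)z^3 - (11/2)z^2 + 19z - 20
L_2(z) = (z - 2)(z - 3)(z - 5) / [-2] = -(1/2)z^3 + 5z^2 - (31/2)z + 15
L_3(z) = (z - 2)(z - 3)(z - 4) / [6] = (1/6)z^3 - (3/2)z^2 + (13/3)z - 4
P(z) = 7·L_0 + (-1)·L_1 + 7·L_2 + 0·L_3
  7·L_0(z) = -(7/6)z^3 + 14z^2 - (329/6)z + 70
  (-1)·L_1(z) = -(1/2)z^3 + (11/2)z^2 - 19z + 20
  7·L_2(z) = -(7/2)z^3 + 35z^2 - (217/2)z + 105
  0·L_3(z) = 0
Adding term by term: -(31/6)z^3 + (109/2)z^2 - (547/3)z + 195

P(z) = -(31/6)z^3 + (109/2)z^2 - (547/3)z + 195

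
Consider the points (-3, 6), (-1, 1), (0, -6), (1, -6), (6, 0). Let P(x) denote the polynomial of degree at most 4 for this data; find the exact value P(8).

L_0(8) = (9)·(8)·(7)·(2)/[(-2)·(-3)·(-4)·(-9)] = 14/3
L_1(8) = (11)·(8)·(7)·(2)/[(2)·(-1)·(-2)·(-7)] = -44
L_2(8) = (11)·(9)·(7)·(2)/[(3)·(1)·(-1)·(-6)] = 77
L_3(8) = (11)·(9)·(8)·(2)/[(4)·(2)·(1)·(-5)] = -198/5
L_4(8) = (11)·(9)·(8)·(7)/[(9)·(7)·(6)·(5)] = 44/15
Sum: 6·(14/3) + 1·(-44) + (-6)·(77) + (-6)·(-198/5) + 0 = -1202/5

-1202/5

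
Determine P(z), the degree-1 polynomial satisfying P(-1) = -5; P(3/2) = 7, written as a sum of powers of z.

Build the Lagrange basis polynomials:
L_0(z) = (z - 3/2) / [-5/2] = -(2/5)z + 3/5
L_1(z) = (z + 1) / [5/2] = (2/5)z + 2/5
P(z) = (-5)·L_0 + 7·L_1
  (-5)·L_0(z) = 2z - 3
  7·L_1(z) = (14/5)z + 14/5
Adding term by term: (24/5)z - 1/5

P(z) = (24/5)z - 1/5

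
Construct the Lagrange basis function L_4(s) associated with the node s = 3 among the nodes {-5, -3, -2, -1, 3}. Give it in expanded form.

L_4(s) = (1/960)s^4 + (11/960)s^3 + (41/960)s^2 + (61/960)s + 1/32

L_4(s) = (s + 5)(s + 3)(s + 2)(s + 1) / [(8)·(6)·(5)·(4)]
       = (s^4 + 11s^3 + 41s^2 + 61s + 30) / (960)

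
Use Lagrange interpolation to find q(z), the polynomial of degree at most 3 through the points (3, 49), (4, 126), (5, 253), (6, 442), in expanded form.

L_0(z) = (z - 4)(z - 5)(z - 6) / [-6] = -(1/6)z^3 + (5/2)z^2 - (37/3)z + 20
L_1(z) = (z - 3)(z - 5)(z - 6) / [2] = (1/2)z^3 - 7z^2 + (63/2)z - 45
L_2(z) = (z - 3)(z - 4)(z - 6) / [-2] = -(1/2)z^3 + (13/2)z^2 - 27z + 36
L_3(z) = (z - 3)(z - 4)(z - 5) / [6] = (1/6)z^3 - 2z^2 + (47/6)z - 10
q(z) = 49·L_0 + 126·L_1 + 253·L_2 + 442·L_3
  49·L_0(z) = -(49/6)z^3 + (245/2)z^2 - (1813/3)z + 980
  126·L_1(z) = 63z^3 - 882z^2 + 3969z - 5670
  253·L_2(z) = -(253/2)z^3 + (3289/2)z^2 - 6831z + 9108
  442·L_3(z) = (221/3)z^3 - 884z^2 + (10387/3)z - 4420
Adding term by term: 2z^3 + z^2 - 4z - 2

q(z) = 2z^3 + z^2 - 4z - 2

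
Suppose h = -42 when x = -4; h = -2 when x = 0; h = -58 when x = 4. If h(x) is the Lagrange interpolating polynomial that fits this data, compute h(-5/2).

-63/4

L_0(-5/2) = (-5/2)·(-13/2)/[(-4)·(-8)] = 65/128
L_1(-5/2) = (3/2)·(-13/2)/[(4)·(-4)] = 39/64
L_2(-5/2) = (3/2)·(-5/2)/[(8)·(4)] = -15/128
Sum: (-42)·(65/128) + (-2)·(39/64) + (-58)·(-15/128) = -63/4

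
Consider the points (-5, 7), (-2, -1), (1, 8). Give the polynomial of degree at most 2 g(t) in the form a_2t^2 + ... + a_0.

g(t) = (17/18)t^2 + (71/18)t + 28/9

Build the Lagrange basis polynomials:
L_0(t) = (t + 2)(t - 1) / [18] = (1/18)t^2 + (1/18)t - 1/9
L_1(t) = (t + 5)(t - 1) / [-9] = -(1/9)t^2 - (4/9)t + 5/9
L_2(t) = (t + 5)(t + 2) / [18] = (1/18)t^2 + (7/18)t + 5/9
g(t) = 7·L_0 + (-1)·L_1 + 8·L_2
  7·L_0(t) = (7/18)t^2 + (7/18)t - 7/9
  (-1)·L_1(t) = (1/9)t^2 + (4/9)t - 5/9
  8·L_2(t) = (4/9)t^2 + (28/9)t + 40/9
Adding term by term: (17/18)t^2 + (71/18)t + 28/9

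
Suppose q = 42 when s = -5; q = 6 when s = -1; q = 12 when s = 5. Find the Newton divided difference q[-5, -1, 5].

q[-5,-1] = (6 - 42) / (-1 - (-5)) = -9
q[-1,5] = (12 - 6) / (5 - (-1)) = 1
q[-5,-1,5] = (1 - (-9)) / (5 - (-5)) = 1

1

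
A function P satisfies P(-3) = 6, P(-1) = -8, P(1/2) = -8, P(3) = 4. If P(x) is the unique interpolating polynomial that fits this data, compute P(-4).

Evaluate each Lagrange basis at x = -4:
L_0(-4) = (-3)·(-9/2)·(-7)/[(-2)·(-7/2)·(-6)] = 9/4
L_1(-4) = (-1)·(-9/2)·(-7)/[(2)·(-3/2)·(-4)] = -21/8
L_2(-4) = (-1)·(-3)·(-7)/[(7/2)·(3/2)·(-5/2)] = 8/5
L_3(-4) = (-1)·(-3)·(-9/2)/[(6)·(4)·(5/2)] = -9/40
Sum: 6·(9/4) + (-8)·(-21/8) + (-8)·(8/5) + 4·(-9/40) = 104/5

104/5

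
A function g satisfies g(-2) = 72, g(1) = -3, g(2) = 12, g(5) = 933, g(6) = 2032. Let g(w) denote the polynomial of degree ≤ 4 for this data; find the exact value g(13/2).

5703/2

Using Newton's divided-difference form:
g[-2,1] = (-3 - 72) / (1 - (-2)) = -25
g[1,2] = (12 - (-3)) / (2 - 1) = 15
g[2,5] = (933 - 12) / (5 - 2) = 307
g[5,6] = (2032 - 933) / (6 - 5) = 1099
g[-2,1,2] = (15 - (-25)) / (2 - (-2)) = 10
g[1,2,5] = (307 - 15) / (5 - 1) = 73
g[2,5,6] = (1099 - 307) / (6 - 2) = 198
g[-2,1,2,5] = (73 - 10) / (5 - (-2)) = 9
g[1,2,5,6] = (198 - 73) / (6 - 1) = 25
g[-2,1,2,5,6] = (25 - 9) / (6 - (-2)) = 2
g(13/2) = 72 + (-25)·(17/2) + 10·(17/2)·(11/2) + 9·(17/2)·(11/2)·(9/2) + 2·(17/2)·(11/2)·(9/2)·(3/2) = 5703/2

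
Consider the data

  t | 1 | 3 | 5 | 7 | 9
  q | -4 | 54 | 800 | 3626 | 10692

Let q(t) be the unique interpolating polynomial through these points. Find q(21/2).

Evaluate each Lagrange basis at t = 21/2:
L_0(21/2) = (15/2)·(11/2)·(7/2)·(3/2)/[(-2)·(-4)·(-6)·(-8)] = 1155/2048
L_1(21/2) = (19/2)·(11/2)·(7/2)·(3/2)/[(2)·(-2)·(-4)·(-6)] = -1463/512
L_2(21/2) = (19/2)·(15/2)·(7/2)·(3/2)/[(4)·(2)·(-2)·(-4)] = 5985/1024
L_3(21/2) = (19/2)·(15/2)·(11/2)·(3/2)/[(6)·(4)·(2)·(-2)] = -3135/512
L_4(21/2) = (19/2)·(15/2)·(11/2)·(7/2)/[(8)·(6)·(4)·(2)] = 7315/2048
Sum: (-4)·(1155/2048) + 54·(-1463/512) + 800·(5985/1024) + 3626·(-3135/512) + 10692·(7315/2048) = 41013/2

41013/2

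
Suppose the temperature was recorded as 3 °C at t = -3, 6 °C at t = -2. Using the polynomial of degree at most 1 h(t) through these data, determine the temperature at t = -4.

0

L_0(-4) = (-2)/[(-1)] = 2
L_1(-4) = (-1)/[(1)] = -1
Sum: 3·(2) + 6·(-1) = 0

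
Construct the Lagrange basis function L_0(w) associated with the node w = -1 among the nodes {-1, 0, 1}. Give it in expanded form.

L_0(w) = (1/2)w^2 - (1/2)w

L_0(w) = w(w - 1) / [(-1)·(-2)]
       = (w^2 - w) / (2)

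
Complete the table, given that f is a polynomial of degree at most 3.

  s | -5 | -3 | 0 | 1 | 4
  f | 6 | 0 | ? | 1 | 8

-59/126

The 4 known values determine f uniquely (degree ≤ 3).
L_0(0) = (3)·(-1)·(-4)/[(-2)·(-6)·(-9)] = -1/9
L_1(0) = (5)·(-1)·(-4)/[(2)·(-4)·(-7)] = 5/14
L_2(0) = (5)·(3)·(-4)/[(6)·(4)·(-3)] = 5/6
L_3(0) = (5)·(3)·(-1)/[(9)·(7)·(3)] = -5/63
Sum: 6·(-1/9) + 0 + 1·(5/6) + 8·(-5/63) = -59/126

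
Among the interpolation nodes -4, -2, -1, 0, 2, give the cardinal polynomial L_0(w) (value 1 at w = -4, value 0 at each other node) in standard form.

L_0(w) = (1/144)w^4 + (1/144)w^3 - (1/36)w^2 - (1/36)w

L_0(w) = (w + 2)(w + 1)w(w - 2) / [(-2)·(-3)·(-4)·(-6)]
       = (w^4 + w^3 - 4w^2 - 4w) / (144)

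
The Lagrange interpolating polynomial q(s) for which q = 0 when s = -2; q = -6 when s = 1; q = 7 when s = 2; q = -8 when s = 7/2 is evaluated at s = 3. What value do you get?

87/22

L_0(3) = (2)·(1)·(-1/2)/[(-3)·(-4)·(-11/2)] = 1/66
L_1(3) = (5)·(1)·(-1/2)/[(3)·(-1)·(-5/2)] = -1/3
L_2(3) = (5)·(2)·(-1/2)/[(4)·(1)·(-3/2)] = 5/6
L_3(3) = (5)·(2)·(1)/[(11/2)·(5/2)·(3/2)] = 16/33
Sum: 0 + (-6)·(-1/3) + 7·(5/6) + (-8)·(16/33) = 87/22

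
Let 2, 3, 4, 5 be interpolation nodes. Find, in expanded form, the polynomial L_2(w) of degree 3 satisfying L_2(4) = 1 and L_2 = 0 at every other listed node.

L_2(w) = (w - 2)(w - 3)(w - 5) / [(2)·(1)·(-1)]
       = (w^3 - 10w^2 + 31w - 30) / (-2)

L_2(w) = -(1/2)w^3 + 5w^2 - (31/2)w + 15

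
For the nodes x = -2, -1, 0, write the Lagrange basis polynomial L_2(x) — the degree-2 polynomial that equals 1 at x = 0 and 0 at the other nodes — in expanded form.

L_2(x) = (1/2)x^2 + (3/2)x + 1

L_2(x) = (x + 2)(x + 1) / [(2)·(1)]
       = (x^2 + 3x + 2) / (2)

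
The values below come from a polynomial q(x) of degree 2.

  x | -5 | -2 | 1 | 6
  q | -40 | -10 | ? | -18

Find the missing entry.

The 3 known values determine q uniquely (degree ≤ 2).
Evaluate each Lagrange basis at x = 1:
L_0(1) = (3)·(-5)/[(-3)·(-11)] = -5/11
L_1(1) = (6)·(-5)/[(3)·(-8)] = 5/4
L_2(1) = (6)·(3)/[(11)·(8)] = 9/44
Sum: (-40)·(-5/11) + (-10)·(5/4) + (-18)·(9/44) = 2

2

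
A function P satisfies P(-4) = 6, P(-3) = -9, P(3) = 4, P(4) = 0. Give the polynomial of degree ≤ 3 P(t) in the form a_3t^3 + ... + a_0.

Build the Lagrange basis polynomials:
L_0(t) = (t + 3)(t - 3)(t - 4) / [-56] = -(1/56)t^3 + (1/14)t^2 + (9/56)t - 9/14
L_1(t) = (t + 4)(t - 3)(t - 4) / [42] = (1/42)t^3 - (1/14)t^2 - (8/21)t + 8/7
L_2(t) = (t + 4)(t + 3)(t - 4) / [-42] = -(1/42)t^3 - (1/14)t^2 + (8/21)t + 8/7
L_3(t) = (t + 4)(t + 3)(t - 3) / [56] = (1/56)t^3 + (1/14)t^2 - (9/56)t - 9/14
P(t) = 6·L_0 + (-9)·L_1 + 4·L_2 + 0·L_3
  6·L_0(t) = -(3/28)t^3 + (3/7)t^2 + (27/28)t - 27/7
  (-9)·L_1(t) = -(3/14)t^3 + (9/14)t^2 + (24/7)t - 72/7
  4·L_2(t) = -(2/21)t^3 - (2/7)t^2 + (32/21)t + 32/7
  0·L_3(t) = 0
Adding term by term: -(5/12)t^3 + (11/14)t^2 + (71/12)t - 67/7

P(t) = -(5/12)t^3 + (11/14)t^2 + (71/12)t - 67/7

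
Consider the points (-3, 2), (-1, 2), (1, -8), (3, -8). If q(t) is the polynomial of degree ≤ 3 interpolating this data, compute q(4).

Using Newton's divided-difference form:
q[-3,-1] = (2 - 2) / (-1 - (-3)) = 0
q[-1,1] = (-8 - 2) / (1 - (-1)) = -5
q[1,3] = (-8 - (-8)) / (3 - 1) = 0
q[-3,-1,1] = (-5 - 0) / (1 - (-3)) = -5/4
q[-1,1,3] = (0 - (-5)) / (3 - (-1)) = 5/4
q[-3,-1,1,3] = (5/4 - (-5/4)) / (3 - (-3)) = 5/12
q(4) = 2 + 0·(7) + (-5/4)·(7)·(5) + (5/12)·(7)·(5)·(3) = 2

2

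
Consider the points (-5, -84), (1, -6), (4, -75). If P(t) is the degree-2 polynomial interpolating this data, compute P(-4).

-51

L_0(-4) = (-5)·(-8)/[(-6)·(-9)] = 20/27
L_1(-4) = (1)·(-8)/[(6)·(-3)] = 4/9
L_2(-4) = (1)·(-5)/[(9)·(3)] = -5/27
Sum: (-84)·(20/27) + (-6)·(4/9) + (-75)·(-5/27) = -51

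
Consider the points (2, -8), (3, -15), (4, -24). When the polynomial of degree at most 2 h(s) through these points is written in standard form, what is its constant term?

0

Build the Lagrange basis polynomials:
L_0(s) = (s - 3)(s - 4) / [2] = (1/2)s^2 - (7/2)s + 6
L_1(s) = (s - 2)(s - 4) / [-1] = -s^2 + 6s - 8
L_2(s) = (s - 2)(s - 3) / [2] = (1/2)s^2 - (5/2)s + 3
h(s) = (-8)·L_0 + (-15)·L_1 + (-24)·L_2
Only the constant term is needed; take it from each L_i and combine:
(-8)·(6) + (-15)·(-8) + (-24)·(3) = 0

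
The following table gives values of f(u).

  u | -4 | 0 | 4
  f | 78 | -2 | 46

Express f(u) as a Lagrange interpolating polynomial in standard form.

f(u) = 4u^2 - 4u - 2

Build the Lagrange basis polynomials:
L_0(u) = u(u - 4) / [32] = (1/32)u^2 - (1/8)u
L_1(u) = (u + 4)(u - 4) / [-16] = -(1/16)u^2 + 1
L_2(u) = (u + 4)u / [32] = (1/32)u^2 + (1/8)u
f(u) = 78·L_0 + (-2)·L_1 + 46·L_2
  78·L_0(u) = (39/16)u^2 - (39/4)u
  (-2)·L_1(u) = (1/8)u^2 - 2
  46·L_2(u) = (23/16)u^2 + (23/4)u
Adding term by term: 4u^2 - 4u - 2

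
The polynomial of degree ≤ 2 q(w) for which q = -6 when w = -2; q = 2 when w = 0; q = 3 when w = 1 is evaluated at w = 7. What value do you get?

Evaluate each Lagrange basis at w = 7:
L_0(7) = (7)·(6)/[(-2)·(-3)] = 7
L_1(7) = (9)·(6)/[(2)·(-1)] = -27
L_2(7) = (9)·(7)/[(3)·(1)] = 21
Sum: (-6)·(7) + 2·(-27) + 3·(21) = -33

-33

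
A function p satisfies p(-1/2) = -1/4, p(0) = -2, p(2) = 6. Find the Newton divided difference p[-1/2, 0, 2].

3

p[-1/2,0] = (-2 - (-1/4)) / (0 - (-1/2)) = -7/2
p[0,2] = (6 - (-2)) / (2 - 0) = 4
p[-1/2,0,2] = (4 - (-7/2)) / (2 - (-1/2)) = 3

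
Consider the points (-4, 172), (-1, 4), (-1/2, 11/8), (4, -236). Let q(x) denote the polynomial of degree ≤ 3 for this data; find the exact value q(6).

-738

Evaluate each Lagrange basis at x = 6:
L_0(6) = (7)·(13/2)·(2)/[(-3)·(-7/2)·(-8)] = -13/12
L_1(6) = (10)·(13/2)·(2)/[(3)·(-1/2)·(-5)] = 52/3
L_2(6) = (10)·(7)·(2)/[(7/2)·(1/2)·(-9/2)] = -160/9
L_3(6) = (10)·(7)·(13/2)/[(8)·(5)·(9/2)] = 91/36
Sum: 172·(-13/12) + 4·(52/3) + 11/8·(-160/9) + (-236)·(91/36) = -738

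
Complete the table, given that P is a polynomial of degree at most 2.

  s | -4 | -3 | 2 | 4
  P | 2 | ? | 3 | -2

The 3 known values determine P uniquely (degree ≤ 2).
Evaluate each Lagrange basis at s = -3:
L_0(-3) = (-5)·(-7)/[(-6)·(-8)] = 35/48
L_1(-3) = (1)·(-7)/[(6)·(-2)] = 7/12
L_2(-3) = (1)·(-5)/[(8)·(2)] = -5/16
Sum: 2·(35/48) + 3·(7/12) + (-2)·(-5/16) = 23/6

23/6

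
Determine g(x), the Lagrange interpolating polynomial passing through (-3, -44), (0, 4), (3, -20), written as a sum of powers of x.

L_0(x) = x(x - 3) / [18] = (1/18)x^2 - (1/6)x
L_1(x) = (x + 3)(x - 3) / [-9] = -(1/9)x^2 + 1
L_2(x) = (x + 3)x / [18] = (1/18)x^2 + (1/6)x
g(x) = (-44)·L_0 + 4·L_1 + (-20)·L_2
  (-44)·L_0(x) = -(22/9)x^2 + (22/3)x
  4·L_1(x) = -(4/9)x^2 + 4
  (-20)·L_2(x) = -(10/9)x^2 - (10/3)x
Adding term by term: -4x^2 + 4x + 4

g(x) = -4x^2 + 4x + 4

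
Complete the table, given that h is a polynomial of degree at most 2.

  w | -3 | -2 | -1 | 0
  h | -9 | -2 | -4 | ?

The 3 known values determine h uniquely (degree ≤ 2).
Evaluate each Lagrange basis at w = 0:
L_0(0) = (2)·(1)/[(-1)·(-2)] = 1
L_1(0) = (3)·(1)/[(1)·(-1)] = -3
L_2(0) = (3)·(2)/[(2)·(1)] = 3
Sum: (-9)·(1) + (-2)·(-3) + (-4)·(3) = -15

-15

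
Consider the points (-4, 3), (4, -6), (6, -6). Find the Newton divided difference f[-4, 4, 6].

9/80

f[-4,4] = (-6 - 3) / (4 - (-4)) = -9/8
f[4,6] = (-6 - (-6)) / (6 - 4) = 0
f[-4,4,6] = (0 - (-9/8)) / (6 - (-4)) = 9/80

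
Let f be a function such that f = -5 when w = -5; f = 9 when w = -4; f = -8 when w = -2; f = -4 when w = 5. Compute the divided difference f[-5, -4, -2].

-15/2

f[-5,-4] = (9 - (-5)) / (-4 - (-5)) = 14
f[-4,-2] = (-8 - 9) / (-2 - (-4)) = -17/2
f[-5,-4,-2] = (-17/2 - 14) / (-2 - (-5)) = -15/2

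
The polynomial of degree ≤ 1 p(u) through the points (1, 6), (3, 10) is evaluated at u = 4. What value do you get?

Evaluate each Lagrange basis at u = 4:
L_0(4) = (1)/[(-2)] = -1/2
L_1(4) = (3)/[(2)] = 3/2
Sum: 6·(-1/2) + 10·(3/2) = 12

12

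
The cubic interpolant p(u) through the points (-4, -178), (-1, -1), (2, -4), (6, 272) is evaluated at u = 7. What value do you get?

471

Using Newton's divided-difference form:
p[-4,-1] = (-1 - (-178)) / (-1 - (-4)) = 59
p[-1,2] = (-4 - (-1)) / (2 - (-1)) = -1
p[2,6] = (272 - (-4)) / (6 - 2) = 69
p[-4,-1,2] = (-1 - 59) / (2 - (-4)) = -10
p[-1,2,6] = (69 - (-1)) / (6 - (-1)) = 10
p[-4,-1,2,6] = (10 - (-10)) / (6 - (-4)) = 2
p(7) = -178 + 59·(11) + (-10)·(11)·(8) + 2·(11)·(8)·(5) = 471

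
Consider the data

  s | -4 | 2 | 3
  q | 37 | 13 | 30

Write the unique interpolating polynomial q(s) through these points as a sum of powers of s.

q(s) = 3s^2 + 2s - 3

Build the Lagrange basis polynomials:
L_0(s) = (s - 2)(s - 3) / [42] = (1/42)s^2 - (5/42)s + 1/7
L_1(s) = (s + 4)(s - 3) / [-6] = -(1/6)s^2 - (1/6)s + 2
L_2(s) = (s + 4)(s - 2) / [7] = (1/7)s^2 + (2/7)s - 8/7
q(s) = 37·L_0 + 13·L_1 + 30·L_2
  37·L_0(s) = (37/42)s^2 - (185/42)s + 37/7
  13·L_1(s) = -(13/6)s^2 - (13/6)s + 26
  30·L_2(s) = (30/7)s^2 + (60/7)s - 240/7
Adding term by term: 3s^2 + 2s - 3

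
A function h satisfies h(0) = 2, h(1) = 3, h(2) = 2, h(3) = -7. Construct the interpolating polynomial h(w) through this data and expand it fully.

L_0(w) = (w - 1)(w - 2)(w - 3) / [-6] = -(1/6)w^3 + w^2 - (11/6)w + 1
L_1(w) = w(w - 2)(w - 3) / [2] = (1/2)w^3 - (5/2)w^2 + 3w
L_2(w) = w(w - 1)(w - 3) / [-2] = -(1/2)w^3 + 2w^2 - (3/2)w
L_3(w) = w(w - 1)(w - 2) / [6] = (1/6)w^3 - (1/2)w^2 + (1/3)w
h(w) = 2·L_0 + 3·L_1 + 2·L_2 + (-7)·L_3
  2·L_0(w) = -(1/3)w^3 + 2w^2 - (11/3)w + 2
  3·L_1(w) = (3/2)w^3 - (15/2)w^2 + 9w
  2·L_2(w) = -w^3 + 4w^2 - 3w
  (-7)·L_3(w) = -(7/6)w^3 + (7/2)w^2 - (7/3)w
Adding term by term: -w^3 + 2w^2 + 2

h(w) = -w^3 + 2w^2 + 2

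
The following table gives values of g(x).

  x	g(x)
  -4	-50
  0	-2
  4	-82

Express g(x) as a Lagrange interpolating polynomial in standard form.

L_0(x) = x(x - 4) / [32] = (1/32)x^2 - (1/8)x
L_1(x) = (x + 4)(x - 4) / [-16] = -(1/16)x^2 + 1
L_2(x) = (x + 4)x / [32] = (1/32)x^2 + (1/8)x
g(x) = (-50)·L_0 + (-2)·L_1 + (-82)·L_2
  (-50)·L_0(x) = -(25/16)x^2 + (25/4)x
  (-2)·L_1(x) = (1/8)x^2 - 2
  (-82)·L_2(x) = -(41/16)x^2 - (41/4)x
Adding term by term: -4x^2 - 4x - 2

g(x) = -4x^2 - 4x - 2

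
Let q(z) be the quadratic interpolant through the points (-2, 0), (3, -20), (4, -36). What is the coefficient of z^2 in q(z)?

-2

The leading coefficient equals the top divided difference q[-2,3,4].
q[-2,3] = (-20 - 0) / (3 - (-2)) = -4
q[3,4] = (-36 - (-20)) / (4 - 3) = -16
q[-2,3,4] = (-16 - (-4)) / (4 - (-2)) = -2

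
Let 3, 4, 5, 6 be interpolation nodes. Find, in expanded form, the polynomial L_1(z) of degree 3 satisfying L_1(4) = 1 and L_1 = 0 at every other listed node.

L_1(z) = (z - 3)(z - 5)(z - 6) / [(1)·(-1)·(-2)]
       = (z^3 - 14z^2 + 63z - 90) / (2)

L_1(z) = (1/2)z^3 - 7z^2 + (63/2)z - 45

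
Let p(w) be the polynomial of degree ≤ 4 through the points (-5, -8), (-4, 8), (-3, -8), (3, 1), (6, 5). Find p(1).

-11593/198

Evaluate each Lagrange basis at w = 1:
L_0(1) = (5)·(4)·(-2)·(-5)/[(-1)·(-2)·(-8)·(-11)] = 25/22
L_1(1) = (6)·(4)·(-2)·(-5)/[(1)·(-1)·(-7)·(-10)] = -24/7
L_2(1) = (6)·(5)·(-2)·(-5)/[(2)·(1)·(-6)·(-9)] = 25/9
L_3(1) = (6)·(5)·(4)·(-5)/[(8)·(7)·(6)·(-3)] = 25/42
L_4(1) = (6)·(5)·(4)·(-2)/[(11)·(10)·(9)·(3)] = -8/99
Sum: (-8)·(25/22) + 8·(-24/7) + (-8)·(25/9) + 1·(25/42) + 5·(-8/99) = -11593/198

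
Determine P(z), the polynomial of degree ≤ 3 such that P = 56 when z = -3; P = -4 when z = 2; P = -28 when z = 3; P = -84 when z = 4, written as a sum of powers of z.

L_0(z) = (z - 2)(z - 3)(z - 4) / [-210] = -(1/210)z^3 + (3/70)z^2 - (13/105)z + 4/35
L_1(z) = (z + 3)(z - 3)(z - 4) / [10] = (1/10)z^3 - (2/5)z^2 - (9/10)z + 18/5
L_2(z) = (z + 3)(z - 2)(z - 4) / [-6] = -(1/6)z^3 + (1/2)z^2 + (5/3)z - 4
L_3(z) = (z + 3)(z - 2)(z - 3) / [14] = (1/14)z^3 - (1/7)z^2 - (9/14)z + 9/7
P(z) = 56·L_0 + (-4)·L_1 + (-28)·L_2 + (-84)·L_3
  56·L_0(z) = -(4/15)z^3 + (12/5)z^2 - (104/15)z + 32/5
  (-4)·L_1(z) = -(2/5)z^3 + (8/5)z^2 + (18/5)z - 72/5
  (-28)·L_2(z) = (14/3)z^3 - 14z^2 - (140/3)z + 112
  (-84)·L_3(z) = -6z^3 + 12z^2 + 54z - 108
Adding term by term: -2z^3 + 2z^2 + 4z - 4

P(z) = -2z^3 + 2z^2 + 4z - 4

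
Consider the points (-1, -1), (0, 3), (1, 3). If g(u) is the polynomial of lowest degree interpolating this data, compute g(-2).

-9

L_0(-2) = (-2)·(-3)/[(-1)·(-2)] = 3
L_1(-2) = (-1)·(-3)/[(1)·(-1)] = -3
L_2(-2) = (-1)·(-2)/[(2)·(1)] = 1
Sum: (-1)·(3) + 3·(-3) + 3·(1) = -9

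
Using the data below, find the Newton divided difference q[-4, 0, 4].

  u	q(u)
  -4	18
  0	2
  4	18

1

q[-4,0] = (2 - 18) / (0 - (-4)) = -4
q[0,4] = (18 - 2) / (4 - 0) = 4
q[-4,0,4] = (4 - (-4)) / (4 - (-4)) = 1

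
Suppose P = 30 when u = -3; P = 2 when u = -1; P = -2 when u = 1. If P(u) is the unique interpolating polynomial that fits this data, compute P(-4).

53

Evaluate each Lagrange basis at u = -4:
L_0(-4) = (-3)·(-5)/[(-2)·(-4)] = 15/8
L_1(-4) = (-1)·(-5)/[(2)·(-2)] = -5/4
L_2(-4) = (-1)·(-3)/[(4)·(2)] = 3/8
Sum: 30·(15/8) + 2·(-5/4) + (-2)·(3/8) = 53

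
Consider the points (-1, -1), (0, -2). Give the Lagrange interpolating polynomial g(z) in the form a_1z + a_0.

g(z) = -z - 2

Build the Lagrange basis polynomials:
L_0(z) = z / [-1] = -z
L_1(z) = (z + 1) / [1] = z + 1
g(z) = (-1)·L_0 + (-2)·L_1
  (-1)·L_0(z) = z
  (-2)·L_1(z) = -2z - 2
Adding term by term: -z - 2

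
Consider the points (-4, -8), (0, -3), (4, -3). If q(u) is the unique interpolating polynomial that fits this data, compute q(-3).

L_0(-3) = (-3)·(-7)/[(-4)·(-8)] = 21/32
L_1(-3) = (1)·(-7)/[(4)·(-4)] = 7/16
L_2(-3) = (1)·(-3)/[(8)·(4)] = -3/32
Sum: (-8)·(21/32) + (-3)·(7/16) + (-3)·(-3/32) = -201/32

-201/32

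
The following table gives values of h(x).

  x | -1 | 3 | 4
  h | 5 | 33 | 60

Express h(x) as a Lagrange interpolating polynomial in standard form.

h(x) = 4x^2 - x

L_0(x) = (x - 3)(x - 4) / [20] = (1/20)x^2 - (7/20)x + 3/5
L_1(x) = (x + 1)(x - 4) / [-4] = -(1/4)x^2 + (3/4)x + 1
L_2(x) = (x + 1)(x - 3) / [5] = (1/5)x^2 - (2/5)x - 3/5
h(x) = 5·L_0 + 33·L_1 + 60·L_2
  5·L_0(x) = (1/4)x^2 - (7/4)x + 3
  33·L_1(x) = -(33/4)x^2 + (99/4)x + 33
  60·L_2(x) = 12x^2 - 24x - 36
Adding term by term: 4x^2 - x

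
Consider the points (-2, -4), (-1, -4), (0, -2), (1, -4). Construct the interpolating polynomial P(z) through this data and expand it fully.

P(z) = -z^3 - 2z^2 + z - 2

Newton's divided differences:
P[-2,-1] = (-4 - (-4)) / (-1 - (-2)) = 0
P[-1,0] = (-2 - (-4)) / (0 - (-1)) = 2
P[0,1] = (-4 - (-2)) / (1 - 0) = -2
P[-2,-1,0] = (2 - 0) / (0 - (-2)) = 1
P[-1,0,1] = (-2 - 2) / (1 - (-1)) = -2
P[-2,-1,0,1] = (-2 - 1) / (1 - (-2)) = -1
P(z) = -4 + 1·(z + 2)(z + 1) + (-1)·(z + 2)(z + 1)z
Expanding: P(z) = -z^3 - 2z^2 + z - 2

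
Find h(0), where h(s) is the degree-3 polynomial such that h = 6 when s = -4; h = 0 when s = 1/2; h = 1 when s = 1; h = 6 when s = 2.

-2/9

Using Newton's divided-difference form:
h[-4,1/2] = (0 - 6) / (1/2 - (-4)) = -4/3
h[1/2,1] = (1 - 0) / (1 - 1/2) = 2
h[1,2] = (6 - 1) / (2 - 1) = 5
h[-4,1/2,1] = (2 - (-4/3)) / (1 - (-4)) = 2/3
h[1/2,1,2] = (5 - 2) / (2 - 1/2) = 2
h[-4,1/2,1,2] = (2 - 2/3) / (2 - (-4)) = 2/9
h(0) = 6 + (-4/3)·(4) + (2/3)·(4)·(-1/2) + (2/9)·(4)·(-1/2)·(-1) = -2/9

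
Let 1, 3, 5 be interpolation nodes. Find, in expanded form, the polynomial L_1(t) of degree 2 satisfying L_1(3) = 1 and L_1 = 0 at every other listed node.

L_1(t) = (t - 1)(t - 5) / [(2)·(-2)]
       = (t^2 - 6t + 5) / (-4)

L_1(t) = -(1/4)t^2 + (3/2)t - 5/4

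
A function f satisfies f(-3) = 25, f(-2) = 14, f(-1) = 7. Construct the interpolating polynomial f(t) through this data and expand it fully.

Newton's divided differences:
f[-3,-2] = (14 - 25) / (-2 - (-3)) = -11
f[-2,-1] = (7 - 14) / (-1 - (-2)) = -7
f[-3,-2,-1] = (-7 - (-11)) / (-1 - (-3)) = 2
f(t) = 25 + (-11)·(t + 3) + 2·(t + 3)(t + 2)
Expanding: f(t) = 2t^2 - t + 4

f(t) = 2t^2 - t + 4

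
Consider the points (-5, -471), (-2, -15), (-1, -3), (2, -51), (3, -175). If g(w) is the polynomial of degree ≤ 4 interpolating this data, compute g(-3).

Evaluate each Lagrange basis at w = -3:
L_0(-3) = (-1)·(-2)·(-5)·(-6)/[(-3)·(-4)·(-7)·(-8)] = 5/56
L_1(-3) = (2)·(-2)·(-5)·(-6)/[(3)·(-1)·(-4)·(-5)] = 2
L_2(-3) = (2)·(-1)·(-5)·(-6)/[(4)·(1)·(-3)·(-4)] = -5/4
L_3(-3) = (2)·(-1)·(-2)·(-6)/[(7)·(4)·(3)·(-1)] = 2/7
L_4(-3) = (2)·(-1)·(-2)·(-5)/[(8)·(5)·(4)·(1)] = -1/8
Sum: (-471)·(5/56) + (-15)·(2) + (-3)·(-5/4) + (-51)·(2/7) + (-175)·(-1/8) = -61

-61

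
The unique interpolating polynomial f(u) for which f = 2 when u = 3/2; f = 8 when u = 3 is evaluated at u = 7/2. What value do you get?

10

Evaluate each Lagrange basis at u = 7/2:
L_0(7/2) = (1/2)/[(-3/2)] = -1/3
L_1(7/2) = (2)/[(3/2)] = 4/3
Sum: 2·(-1/3) + 8·(4/3) = 10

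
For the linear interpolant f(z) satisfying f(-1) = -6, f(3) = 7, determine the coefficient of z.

13/4

L_0(z) = (z - 3) / [-4] = -(1/4)z + 3/4
L_1(z) = (z + 1) / [4] = (1/4)z + 1/4
f(z) = (-6)·L_0 + 7·L_1
Only the coefficient of z is needed; take it from each L_i and combine:
(-6)·(-1/4) + 7·(1/4) = 13/4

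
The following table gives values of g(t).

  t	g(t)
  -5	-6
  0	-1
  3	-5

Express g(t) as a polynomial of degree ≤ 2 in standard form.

g(t) = -(7/24)t^2 - (11/24)t - 1

Build the Lagrange basis polynomials:
L_0(t) = t(t - 3) / [40] = (1/40)t^2 - (3/40)t
L_1(t) = (t + 5)(t - 3) / [-15] = -(1/15)t^2 - (2/15)t + 1
L_2(t) = (t + 5)t / [24] = (1/24)t^2 + (5/24)t
g(t) = (-6)·L_0 + (-1)·L_1 + (-5)·L_2
  (-6)·L_0(t) = -(3/20)t^2 + (9/20)t
  (-1)·L_1(t) = (1/15)t^2 + (2/15)t - 1
  (-5)·L_2(t) = -(5/24)t^2 - (25/24)t
Adding term by term: -(7/24)t^2 - (11/24)t - 1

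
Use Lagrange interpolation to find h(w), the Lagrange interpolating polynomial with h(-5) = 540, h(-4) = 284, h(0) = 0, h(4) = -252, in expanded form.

Build the Lagrange basis polynomials:
L_0(w) = (w + 4)w(w - 4) / [-45] = -(1/45)w^3 + (16/45)w
L_1(w) = (w + 5)w(w - 4) / [32] = (1/32)w^3 + (1/32)w^2 - (5/8)w
L_2(w) = (w + 5)(w + 4)(w - 4) / [-80] = -(1/80)w^3 - (1/16)w^2 + (1/5)w + 1
L_3(w) = (w + 5)(w + 4)w / [288] = (1/288)w^3 + (1/32)w^2 + (5/72)w
h(w) = 540·L_0 + 284·L_1 + 0·L_2 + (-252)·L_3
  540·L_0(w) = -12w^3 + 192w
  284·L_1(w) = (71/8)w^3 + (71/8)w^2 - (355/2)w
  0·L_2(w) = 0
  (-252)·L_3(w) = -(7/8)w^3 - (63/8)w^2 - (35/2)w
Adding term by term: -4w^3 + w^2 - 3w

h(w) = -4w^3 + w^2 - 3w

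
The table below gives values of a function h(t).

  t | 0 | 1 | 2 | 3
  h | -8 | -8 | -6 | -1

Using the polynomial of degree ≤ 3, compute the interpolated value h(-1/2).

-121/16

L_0(-1/2) = (-3/2)·(-5/2)·(-7/2)/[(-1)·(-2)·(-3)] = 35/16
L_1(-1/2) = (-1/2)·(-5/2)·(-7/2)/[(1)·(-1)·(-2)] = -35/16
L_2(-1/2) = (-1/2)·(-3/2)·(-7/2)/[(2)·(1)·(-1)] = 21/16
L_3(-1/2) = (-1/2)·(-3/2)·(-5/2)/[(3)·(2)·(1)] = -5/16
Sum: (-8)·(35/16) + (-8)·(-35/16) + (-6)·(21/16) + (-1)·(-5/16) = -121/16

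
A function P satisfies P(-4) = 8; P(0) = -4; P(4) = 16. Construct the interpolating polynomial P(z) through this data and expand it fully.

P(z) = z^2 + z - 4

L_0(z) = z(z - 4) / [32] = (1/32)z^2 - (1/8)z
L_1(z) = (z + 4)(z - 4) / [-16] = -(1/16)z^2 + 1
L_2(z) = (z + 4)z / [32] = (1/32)z^2 + (1/8)z
P(z) = 8·L_0 + (-4)·L_1 + 16·L_2
  8·L_0(z) = (1/4)z^2 - z
  (-4)·L_1(z) = (1/4)z^2 - 4
  16·L_2(z) = (1/2)z^2 + 2z
Adding term by term: z^2 + z - 4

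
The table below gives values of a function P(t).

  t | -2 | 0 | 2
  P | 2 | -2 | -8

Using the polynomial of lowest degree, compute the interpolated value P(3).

Using Newton's divided-difference form:
P[-2,0] = (-2 - 2) / (0 - (-2)) = -2
P[0,2] = (-8 - (-2)) / (2 - 0) = -3
P[-2,0,2] = (-3 - (-2)) / (2 - (-2)) = -1/4
P(3) = 2 + (-2)·(5) + (-1/4)·(5)·(3) = -47/4

-47/4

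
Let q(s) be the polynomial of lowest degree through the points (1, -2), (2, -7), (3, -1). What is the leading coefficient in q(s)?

Build the Lagrange basis polynomials:
L_0(s) = (s - 2)(s - 3) / [2] = (1/2)s^2 - (5/2)s + 3
L_1(s) = (s - 1)(s - 3) / [-1] = -s^2 + 4s - 3
L_2(s) = (s - 1)(s - 2) / [2] = (1/2)s^2 - (3/2)s + 1
q(s) = (-2)·L_0 + (-7)·L_1 + (-1)·L_2
Only the coefficient of s^2 is needed; take it from each L_i and combine:
(-2)·(1/2) + (-7)·(-1) + (-1)·(1/2) = 11/2

11/2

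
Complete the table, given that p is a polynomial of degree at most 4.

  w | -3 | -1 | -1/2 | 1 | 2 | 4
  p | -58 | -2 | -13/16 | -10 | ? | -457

-53

The 5 known values determine p uniquely (degree ≤ 4).
Evaluate each Lagrange basis at w = 2:
L_0(2) = (3)·(5/2)·(1)·(-2)/[(-2)·(-5/2)·(-4)·(-7)] = -3/28
L_1(2) = (5)·(5/2)·(1)·(-2)/[(2)·(-1/2)·(-2)·(-5)] = 5/2
L_2(2) = (5)·(3)·(1)·(-2)/[(5/2)·(1/2)·(-3/2)·(-9/2)] = -32/9
L_3(2) = (5)·(3)·(5/2)·(-2)/[(4)·(2)·(3/2)·(-3)] = 25/12
L_4(2) = (5)·(3)·(5/2)·(1)/[(7)·(5)·(9/2)·(3)] = 5/63
Sum: (-58)·(-3/28) + (-2)·(5/2) + (-13/16)·(-32/9) + (-10)·(25/12) + (-457)·(5/63) = -53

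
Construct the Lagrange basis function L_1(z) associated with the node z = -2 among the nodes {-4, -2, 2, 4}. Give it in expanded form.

L_1(z) = (z + 4)(z - 2)(z - 4) / [(2)·(-4)·(-6)]
       = (z^3 - 2z^2 - 16z + 32) / (48)

L_1(z) = (1/48)z^3 - (1/24)z^2 - (1/3)z + 2/3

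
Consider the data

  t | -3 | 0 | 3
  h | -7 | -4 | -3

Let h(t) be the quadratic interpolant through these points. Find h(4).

-28/9

Evaluate each Lagrange basis at t = 4:
L_0(4) = (4)·(1)/[(-3)·(-6)] = 2/9
L_1(4) = (7)·(1)/[(3)·(-3)] = -7/9
L_2(4) = (7)·(4)/[(6)·(3)] = 14/9
Sum: (-7)·(2/9) + (-4)·(-7/9) + (-3)·(14/9) = -28/9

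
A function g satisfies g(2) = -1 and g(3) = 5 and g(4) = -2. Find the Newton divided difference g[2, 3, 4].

-13/2

g[2,3] = (5 - (-1)) / (3 - 2) = 6
g[3,4] = (-2 - 5) / (4 - 3) = -7
g[2,3,4] = (-7 - 6) / (4 - 2) = -13/2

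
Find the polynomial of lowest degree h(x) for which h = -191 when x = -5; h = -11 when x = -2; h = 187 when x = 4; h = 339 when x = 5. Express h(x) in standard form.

Newton's divided differences:
h[-5,-2] = (-11 - (-191)) / (-2 - (-5)) = 60
h[-2,4] = (187 - (-11)) / (4 - (-2)) = 33
h[4,5] = (339 - 187) / (5 - 4) = 152
h[-5,-2,4] = (33 - 60) / (4 - (-5)) = -3
h[-2,4,5] = (152 - 33) / (5 - (-2)) = 17
h[-5,-2,4,5] = (17 - (-3)) / (5 - (-5)) = 2
h(x) = -191 + 60·(x + 5) + (-3)·(x + 5)(x + 2) + 2·(x + 5)(x + 2)(x - 4)
Expanding: h(x) = 2x^3 + 3x^2 + 3x - 1

h(x) = 2x^3 + 3x^2 + 3x - 1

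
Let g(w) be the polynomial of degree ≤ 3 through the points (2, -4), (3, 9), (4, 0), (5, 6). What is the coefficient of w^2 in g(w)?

-133/2

Build the Lagrange basis polynomials:
L_0(w) = (w - 3)(w - 4)(w - 5) / [-6] = -(1/6)w^3 + 2w^2 - (47/6)w + 10
L_1(w) = (w - 2)(w - 4)(w - 5) / [2] = (1/2)w^3 - (11/2)w^2 + 19w - 20
L_2(w) = (w - 2)(w - 3)(w - 5) / [-2] = -(1/2)w^3 + 5w^2 - (31/2)w + 15
L_3(w) = (w - 2)(w - 3)(w - 4) / [6] = (1/6)w^3 - (3/2)w^2 + (13/3)w - 4
g(w) = (-4)·L_0 + 9·L_1 + 0·L_2 + 6·L_3
Only the coefficient of w^2 is needed; take it from each L_i and combine:
(-4)·(2) + 9·(-11/2) + 0·(5) + 6·(-3/2) = -133/2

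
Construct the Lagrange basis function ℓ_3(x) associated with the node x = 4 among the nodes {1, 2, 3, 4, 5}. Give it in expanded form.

ℓ_3(x) = (x - 1)(x - 2)(x - 3)(x - 5) / [(3)·(2)·(1)·(-1)]
       = (x^4 - 11x^3 + 41x^2 - 61x + 30) / (-6)

ℓ_3(x) = -(1/6)x^4 + (11/6)x^3 - (41/6)x^2 + (61/6)x - 5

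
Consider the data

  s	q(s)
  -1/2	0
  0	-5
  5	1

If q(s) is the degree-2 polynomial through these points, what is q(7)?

351/11

L_0(7) = (7)·(2)/[(-1/2)·(-11/2)] = 56/11
L_1(7) = (15/2)·(2)/[(1/2)·(-5)] = -6
L_2(7) = (15/2)·(7)/[(11/2)·(5)] = 21/11
Sum: 0 + (-5)·(-6) + 1·(21/11) = 351/11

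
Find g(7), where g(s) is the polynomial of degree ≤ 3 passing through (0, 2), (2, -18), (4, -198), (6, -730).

Using Newton's divided-difference form:
g[0,2] = (-18 - 2) / (2 - 0) = -10
g[2,4] = (-198 - (-18)) / (4 - 2) = -90
g[4,6] = (-730 - (-198)) / (6 - 4) = -266
g[0,2,4] = (-90 - (-10)) / (4 - 0) = -20
g[2,4,6] = (-266 - (-90)) / (6 - 2) = -44
g[0,2,4,6] = (-44 - (-20)) / (6 - 0) = -4
g(7) = 2 + (-10)·(7) + (-20)·(7)·(5) + (-4)·(7)·(5)·(3) = -1188

-1188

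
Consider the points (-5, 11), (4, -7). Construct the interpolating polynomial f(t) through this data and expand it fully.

f(t) = -2t + 1

L_0(t) = (t - 4) / [-9] = -(1/9)t + 4/9
L_1(t) = (t + 5) / [9] = (1/9)t + 5/9
f(t) = 11·L_0 + (-7)·L_1
  11·L_0(t) = -(11/9)t + 44/9
  (-7)·L_1(t) = -(7/9)t - 35/9
Adding term by term: -2t + 1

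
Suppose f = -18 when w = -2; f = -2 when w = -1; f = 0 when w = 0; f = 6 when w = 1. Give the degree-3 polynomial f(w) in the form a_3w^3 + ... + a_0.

f(w) = 3w^3 + 2w^2 + w

Newton's divided differences:
f[-2,-1] = (-2 - (-18)) / (-1 - (-2)) = 16
f[-1,0] = (0 - (-2)) / (0 - (-1)) = 2
f[0,1] = (6 - 0) / (1 - 0) = 6
f[-2,-1,0] = (2 - 16) / (0 - (-2)) = -7
f[-1,0,1] = (6 - 2) / (1 - (-1)) = 2
f[-2,-1,0,1] = (2 - (-7)) / (1 - (-2)) = 3
f(w) = -18 + 16·(w + 2) + (-7)·(w + 2)(w + 1) + 3·(w + 2)(w + 1)w
Expanding: f(w) = 3w^3 + 2w^2 + w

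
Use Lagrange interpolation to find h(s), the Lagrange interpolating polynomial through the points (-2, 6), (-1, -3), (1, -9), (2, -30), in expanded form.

h(s) = -2s^3 - 2s^2 - s - 4

L_0(s) = (s + 1)(s - 1)(s - 2) / [-12] = -(1/12)s^3 + (1/6)s^2 + (1/12)s - 1/6
L_1(s) = (s + 2)(s - 1)(s - 2) / [6] = (1/6)s^3 - (1/6)s^2 - (2/3)s + 2/3
L_2(s) = (s + 2)(s + 1)(s - 2) / [-6] = -(1/6)s^3 - (1/6)s^2 + (2/3)s + 2/3
L_3(s) = (s + 2)(s + 1)(s - 1) / [12] = (1/12)s^3 + (1/6)s^2 - (1/12)s - 1/6
h(s) = 6·L_0 + (-3)·L_1 + (-9)·L_2 + (-30)·L_3
  6·L_0(s) = -(1/2)s^3 + s^2 + (1/2)s - 1
  (-3)·L_1(s) = -(1/2)s^3 + (1/2)s^2 + 2s - 2
  (-9)·L_2(s) = (3/2)s^3 + (3/2)s^2 - 6s - 6
  (-30)·L_3(s) = -(5/2)s^3 - 5s^2 + (5/2)s + 5
Adding term by term: -2s^3 - 2s^2 - s - 4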